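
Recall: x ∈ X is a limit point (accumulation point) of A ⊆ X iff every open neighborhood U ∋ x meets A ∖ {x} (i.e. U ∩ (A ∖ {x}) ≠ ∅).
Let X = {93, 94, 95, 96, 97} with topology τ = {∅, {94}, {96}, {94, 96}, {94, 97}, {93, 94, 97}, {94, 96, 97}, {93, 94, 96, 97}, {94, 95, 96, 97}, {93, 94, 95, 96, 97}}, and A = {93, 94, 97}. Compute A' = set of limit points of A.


A' = {93, 95, 97}

For each x ∈ X, list the open sets U ∈ τ with x ∈ U, then check whether U ∩ (A ∖ {x}) ≠ ∅ for every such U.
  x = 93: opens ∋ x are {93, 94, 97}, {93, 94, 96, 97}, {93, 94, 95, 96, 97}; each meets A ∖ {93}, so x IS a limit point.
  x = 94: open {94} ∋ x has {94} ∩ (A ∖ {94}) = ∅, so x is NOT a limit point.
  x = 95: opens ∋ x are {94, 95, 96, 97}, {93, 94, 95, 96, 97}; each meets A ∖ {95}, so x IS a limit point.
  x = 96: open {96} ∋ x has {96} ∩ (A ∖ {96}) = ∅, so x is NOT a limit point.
  x = 97: opens ∋ x are {94, 97}, {93, 94, 97}, {94, 96, 97}, {93, 94, 96, 97}, {94, 95, 96, 97}, {93, 94, 95, 96, 97}; each meets A ∖ {97}, so x IS a limit point.
Collecting: A' = {93, 95, 97}.


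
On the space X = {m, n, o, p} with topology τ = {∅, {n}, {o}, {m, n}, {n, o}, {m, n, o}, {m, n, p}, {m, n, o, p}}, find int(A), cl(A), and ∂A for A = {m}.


int(A) = ∅, cl(A) = {m, p}, ∂A = {m, p}.

Closed sets in (X, τ) are complements of opens:
  closed(X, τ) = {∅, {o}, {p}, {m, p}, {o, p}, {m, n, p}, {m, o, p}, {m, n, o, p}}.
int(A) = ⋃ {U ∈ τ : U ⊆ A}. Opens contained in A: ∅.
Taking the union of these: int(A) = ∅.
cl(A) = ⋂ {C closed : A ⊆ C}. Closed sets containing A: {m, p}, {m, n, p}, {m, o, p}, {m, n, o, p}.
Intersecting these: cl(A) = {m, p}.
∂A = cl(A) ∖ int(A) = {m, p} ∖ ∅ = {m, p}.


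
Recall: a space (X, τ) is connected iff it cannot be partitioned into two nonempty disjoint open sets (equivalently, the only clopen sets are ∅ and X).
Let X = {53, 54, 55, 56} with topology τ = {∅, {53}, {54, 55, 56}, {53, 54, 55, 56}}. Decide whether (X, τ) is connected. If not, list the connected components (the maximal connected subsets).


(X, τ) is disconnected; components = [{53}, {54, 55, 56}].

Find clopen sets (U ∈ τ with X ∖ U ∈ τ):
  U = ∅, X ∖ U = {53, 54, 55, 56} — both open, so U is clopen.
  U = {53}, X ∖ U = {54, 55, 56} — both open, so U is clopen.
  U = {54, 55, 56}, X ∖ U = {53} — both open, so U is clopen.
  U = {53, 54, 55, 56}, X ∖ U = ∅ — both open, so U is clopen.
Nontrivial clopen(s) exist: e.g. {53}. So (X, τ) is disconnected.
Compute connected components by grouping points that agree on all clopens:
  component: {53}
  component: {54, 55, 56}


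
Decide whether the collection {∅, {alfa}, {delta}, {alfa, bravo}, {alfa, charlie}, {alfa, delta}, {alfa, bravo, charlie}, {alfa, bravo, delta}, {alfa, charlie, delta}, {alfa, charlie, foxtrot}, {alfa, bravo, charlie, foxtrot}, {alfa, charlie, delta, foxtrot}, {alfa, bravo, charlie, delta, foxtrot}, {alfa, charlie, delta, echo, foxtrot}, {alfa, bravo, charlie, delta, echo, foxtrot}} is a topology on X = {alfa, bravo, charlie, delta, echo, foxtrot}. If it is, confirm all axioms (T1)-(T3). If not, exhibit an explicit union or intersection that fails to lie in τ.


τ is NOT a topology on X.

Axiom (T1): ∅ ∈ τ? Yes; X ∈ τ? Yes.
Axiom (T2/T3): check pairwise unions and intersections of members of τ.
Counterexample for (T2): {delta} ∪ {alfa, bravo, charlie} = {alfa, bravo, charlie, delta} ∉ τ. Therefore τ is NOT a topology.


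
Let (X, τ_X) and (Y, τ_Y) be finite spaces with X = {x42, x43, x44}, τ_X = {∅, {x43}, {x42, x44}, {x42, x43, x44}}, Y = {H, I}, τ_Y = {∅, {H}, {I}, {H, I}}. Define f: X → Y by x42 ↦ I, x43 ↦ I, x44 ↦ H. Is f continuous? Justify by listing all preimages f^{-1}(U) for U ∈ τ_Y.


f is NOT continuous.

Compute f^{-1}(U) for each U ∈ τ_Y:
  U = ∅: f^{-1}(U) = ∅ ∈ τ_X ✓.
  U = {H}: f^{-1}(U) = {x44} ∉ τ_X ✗.
  U = {I}: f^{-1}(U) = {x42, x43} ∉ τ_X ✗.
  U = {H, I}: f^{-1}(U) = {x42, x43, x44} ∈ τ_X ✓.
Found U = {H} with f^{-1}(U) = {x44} not in τ_X. Therefore f is NOT continuous.


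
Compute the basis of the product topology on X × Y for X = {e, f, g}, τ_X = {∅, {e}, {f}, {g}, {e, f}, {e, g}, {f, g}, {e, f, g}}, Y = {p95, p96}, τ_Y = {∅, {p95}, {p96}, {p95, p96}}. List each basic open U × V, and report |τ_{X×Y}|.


Basis B = {∅ × ∅, {e} × {p95}, {e} × {p96}, {f} × {p95}, {f} × {p96}, {g} × {p95}, {g} × {p96}, {e} × {p95, p96}, {e, f} × {p95}, {e, g} × {p95}, {e, f} × {p96}, {e, g} × {p96}, {f} × {p95, p96}, {f, g} × {p95}, {f, g} × {p96}, {g} × {p95, p96}, {e, f, g} × {p95}, {e, f, g} × {p96}, {e, f} × {p95, p96}, {e, g} × {p95, p96}, {f, g} × {p95, p96}, {e, f, g} × {p95, p96}}; |τ_{X×Y}| = 64.

Enumerate products U × V with U ∈ τ_X, V ∈ τ_Y (deduplicated):
  ∅ × ∅ = {} (∅)
  {e} × {p95} = {(e,p95)}
  {e} × {p96} = {(e,p96)}
  {f} × {p95} = {(f,p95)}
  {f} × {p96} = {(f,p96)}
  {g} × {p95} = {(g,p95)}
  {g} × {p96} = {(g,p96)}
  {e} × {p95, p96} = {(e,p95), (e,p96)}
  {e, f} × {p95} = {(e,p95), (f,p95)}
  {e, g} × {p95} = {(e,p95), (g,p95)}
  {e, f} × {p96} = {(e,p96), (f,p96)}
  {e, g} × {p96} = {(e,p96), (g,p96)}
  {f} × {p95, p96} = {(f,p95), (f,p96)}
  {f, g} × {p95} = {(f,p95), (g,p95)}
  {f, g} × {p96} = {(f,p96), (g,p96)}
  {g} × {p95, p96} = {(g,p95), (g,p96)}
  {e, f, g} × {p95} = {(e,p95), (f,p95), (g,p95)}
  {e, f, g} × {p96} = {(e,p96), (f,p96), (g,p96)}
  {e, f} × {p95, p96} = {(e,p95), (e,p96), (f,p95), (f,p96)}
  {e, g} × {p95, p96} = {(e,p95), (e,p96), (g,p95), (g,p96)}
  {f, g} × {p95, p96} = {(f,p95), (f,p96), (g,p95), (g,p96)}
  {e, f, g} × {p95, p96} = {(e,p95), (e,p96), (f,p95), (f,p96), (g,p95), (g,p96)}
These 22 distinct sets form the basis B.
Close under arbitrary unions to get τ_{X×Y}; counting gives |τ_{X×Y}| = 64.


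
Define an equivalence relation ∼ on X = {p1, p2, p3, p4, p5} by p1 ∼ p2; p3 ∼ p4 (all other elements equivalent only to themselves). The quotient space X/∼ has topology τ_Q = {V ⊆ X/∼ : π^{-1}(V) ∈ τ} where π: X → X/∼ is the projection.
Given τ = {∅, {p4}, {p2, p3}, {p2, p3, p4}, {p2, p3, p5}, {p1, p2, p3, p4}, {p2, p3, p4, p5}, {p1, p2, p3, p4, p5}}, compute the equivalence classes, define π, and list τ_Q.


X/∼ = {[p1=p2], [p3=p4], [p5]}; |τ_Q| = 3.

Equivalence classes: [p1=p2], [p3=p4], [p5].
Quotient map π: X → X/∼ sends p1 ↦ [p1=p2], p2 ↦ [p1=p2], p3 ↦ [p3=p4], p4 ↦ [p3=p4], p5 ↦ [p5].
For each subset V ⊆ X/∼, compute π^{-1}(V) ⊆ X and check whether π^{-1}(V) ∈ τ. V is open in τ_Q iff π^{-1}(V) ∈ τ.
  V = {}: π^{-1}(V) = ∅ ∈ τ ✓.
  V = {[p1=p2]}: π^{-1}(V) = {p1, p2} ∉ τ ✗.
  V = {[p3=p4]}: π^{-1}(V) = {p3, p4} ∉ τ ✗.
  V = {[p1=p2], [p3=p4]}: π^{-1}(V) = {p1, p2, p3, p4} ∈ τ ✓.
  V = {[p5]}: π^{-1}(V) = {p5} ∉ τ ✗.
  V = {[p1=p2], [p5]}: π^{-1}(V) = {p1, p2, p5} ∉ τ ✗.
  V = {[p3=p4], [p5]}: π^{-1}(V) = {p3, p4, p5} ∉ τ ✗.
  V = {[p1=p2], [p3=p4], [p5]}: π^{-1}(V) = {p1, p2, p3, p4, p5} ∈ τ ✓.
Open sets in the quotient: τ_Q = {{}, {[p1=p2], [p3=p4]}, {[p1=p2], [p3=p4], [p5]}} (3 elements).


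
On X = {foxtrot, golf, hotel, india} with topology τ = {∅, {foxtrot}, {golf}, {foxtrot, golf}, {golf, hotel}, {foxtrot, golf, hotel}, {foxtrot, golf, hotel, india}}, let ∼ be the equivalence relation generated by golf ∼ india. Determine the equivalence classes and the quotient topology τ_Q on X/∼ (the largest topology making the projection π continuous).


X/∼ = {[foxtrot], [golf=india], [hotel]}; |τ_Q| = 3.

Equivalence classes: [foxtrot], [golf=india], [hotel].
Quotient map π: X → X/∼ sends foxtrot ↦ [foxtrot], golf ↦ [golf=india], hotel ↦ [hotel], india ↦ [golf=india].
For each subset V ⊆ X/∼, compute π^{-1}(V) ⊆ X and check whether π^{-1}(V) ∈ τ. V is open in τ_Q iff π^{-1}(V) ∈ τ.
  V = {}: π^{-1}(V) = ∅ ∈ τ ✓.
  V = {[foxtrot]}: π^{-1}(V) = {foxtrot} ∈ τ ✓.
  V = {[golf=india]}: π^{-1}(V) = {golf, india} ∉ τ ✗.
  V = {[foxtrot], [golf=india]}: π^{-1}(V) = {foxtrot, golf, india} ∉ τ ✗.
  V = {[hotel]}: π^{-1}(V) = {hotel} ∉ τ ✗.
  V = {[foxtrot], [hotel]}: π^{-1}(V) = {foxtrot, hotel} ∉ τ ✗.
  V = {[golf=india], [hotel]}: π^{-1}(V) = {golf, hotel, india} ∉ τ ✗.
  V = {[foxtrot], [golf=india], [hotel]}: π^{-1}(V) = {foxtrot, golf, hotel, india} ∈ τ ✓.
Open sets in the quotient: τ_Q = {{}, {[foxtrot]}, {[foxtrot], [golf=india], [hotel]}} (3 elements).


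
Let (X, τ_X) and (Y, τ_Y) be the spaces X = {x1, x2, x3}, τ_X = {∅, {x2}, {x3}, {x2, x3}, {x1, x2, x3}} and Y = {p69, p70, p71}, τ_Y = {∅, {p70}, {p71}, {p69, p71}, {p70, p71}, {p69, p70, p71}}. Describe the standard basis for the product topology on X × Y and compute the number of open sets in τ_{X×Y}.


Basis B = {∅ × ∅, {x2} × {p70}, {x2} × {p71}, {x3} × {p70}, {x3} × {p71}, {x2} × {p69, p71}, {x2} × {p70, p71}, {x2, x3} × {p70}, {x2, x3} × {p71}, {x3} × {p69, p71}, {x3} × {p70, p71}, {x1, x2, x3} × {p70}, {x1, x2, x3} × {p71}, {x2} × {p69, p70, p71}, {x3} × {p69, p70, p71}, {x2, x3} × {p69, p71}, {x2, x3} × {p70, p71}, {x1, x2, x3} × {p69, p71}, {x1, x2, x3} × {p70, p71}, {x2, x3} × {p69, p70, p71}, {x1, x2, x3} × {p69, p70, p71}}; |τ_{X×Y}| = 70.

Enumerate products U × V with U ∈ τ_X, V ∈ τ_Y (deduplicated):
  ∅ × ∅ = {} (∅)
  {x2} × {p70} = {(x2,p70)}
  {x2} × {p71} = {(x2,p71)}
  {x3} × {p70} = {(x3,p70)}
  {x3} × {p71} = {(x3,p71)}
  {x2} × {p69, p71} = {(x2,p69), (x2,p71)}
  {x2} × {p70, p71} = {(x2,p70), (x2,p71)}
  {x2, x3} × {p70} = {(x2,p70), (x3,p70)}
  {x2, x3} × {p71} = {(x2,p71), (x3,p71)}
  {x3} × {p69, p71} = {(x3,p69), (x3,p71)}
  {x3} × {p70, p71} = {(x3,p70), (x3,p71)}
  {x1, x2, x3} × {p70} = {(x1,p70), (x2,p70), (x3,p70)}
  {x1, x2, x3} × {p71} = {(x1,p71), (x2,p71), (x3,p71)}
  {x2} × {p69, p70, p71} = {(x2,p69), (x2,p70), (x2,p71)}
  {x3} × {p69, p70, p71} = {(x3,p69), (x3,p70), (x3,p71)}
  {x2, x3} × {p69, p71} = {(x2,p69), (x2,p71), (x3,p69), (x3,p71)}
  {x2, x3} × {p70, p71} = {(x2,p70), (x2,p71), (x3,p70), (x3,p71)}
  {x1, x2, x3} × {p69, p71} = {(x1,p69), (x1,p71), (x2,p69), (x2,p71), (x3,p69), (x3,p71)}
  {x1, x2, x3} × {p70, p71} = {(x1,p70), (x1,p71), (x2,p70), (x2,p71), (x3,p70), (x3,p71)}
  {x2, x3} × {p69, p70, p71} = {(x2,p69), (x2,p70), (x2,p71), (x3,p69), (x3,p70), (x3,p71)}
  {x1, x2, x3} × {p69, p70, p71} = {(x1,p69), (x1,p70), (x1,p71), (x2,p69), (x2,p70), (x2,p71), (x3,p69), (x3,p70), (x3,p71)}
These 21 distinct sets form the basis B.
Close under arbitrary unions to get τ_{X×Y}; counting gives |τ_{X×Y}| = 70.


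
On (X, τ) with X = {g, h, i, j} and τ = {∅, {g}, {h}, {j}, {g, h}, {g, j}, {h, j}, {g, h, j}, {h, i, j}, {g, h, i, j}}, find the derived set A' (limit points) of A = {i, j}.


A' = {i}

For each x ∈ X, list the open sets U ∈ τ with x ∈ U, then check whether U ∩ (A ∖ {x}) ≠ ∅ for every such U.
  x = g: open {g} ∋ x has {g} ∩ (A ∖ {g}) = ∅, so x is NOT a limit point.
  x = h: open {h} ∋ x has {h} ∩ (A ∖ {h}) = ∅, so x is NOT a limit point.
  x = i: opens ∋ x are {h, i, j}, {g, h, i, j}; each meets A ∖ {i}, so x IS a limit point.
  x = j: open {j} ∋ x has {j} ∩ (A ∖ {j}) = ∅, so x is NOT a limit point.
Collecting: A' = {i}.


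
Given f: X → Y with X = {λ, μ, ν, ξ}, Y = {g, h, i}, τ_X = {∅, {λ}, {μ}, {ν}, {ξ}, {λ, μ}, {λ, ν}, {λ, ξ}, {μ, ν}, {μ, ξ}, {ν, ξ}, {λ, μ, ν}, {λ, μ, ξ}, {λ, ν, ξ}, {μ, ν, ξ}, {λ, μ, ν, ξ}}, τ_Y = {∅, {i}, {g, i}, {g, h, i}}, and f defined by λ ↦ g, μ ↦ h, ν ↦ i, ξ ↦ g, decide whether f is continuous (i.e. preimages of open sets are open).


f IS continuous.

Compute f^{-1}(U) for each U ∈ τ_Y:
  U = ∅: f^{-1}(U) = ∅ ∈ τ_X ✓.
  U = {i}: f^{-1}(U) = {ν} ∈ τ_X ✓.
  U = {g, i}: f^{-1}(U) = {λ, ν, ξ} ∈ τ_X ✓.
  U = {g, h, i}: f^{-1}(U) = {λ, μ, ν, ξ} ∈ τ_X ✓.
Every preimage lies in τ_X, so f IS continuous.


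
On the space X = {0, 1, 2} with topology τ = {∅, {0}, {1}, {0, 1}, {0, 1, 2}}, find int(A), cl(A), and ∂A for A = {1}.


int(A) = {1}, cl(A) = {1, 2}, ∂A = {2}.

Closed sets in (X, τ) are complements of opens:
  closed(X, τ) = {∅, {2}, {0, 2}, {1, 2}, {0, 1, 2}}.
int(A) = ⋃ {U ∈ τ : U ⊆ A}. Opens contained in A: ∅, {1}.
Taking the union of these: int(A) = {1}.
cl(A) = ⋂ {C closed : A ⊆ C}. Closed sets containing A: {1, 2}, {0, 1, 2}.
Intersecting these: cl(A) = {1, 2}.
∂A = cl(A) ∖ int(A) = {1, 2} ∖ {1} = {2}.


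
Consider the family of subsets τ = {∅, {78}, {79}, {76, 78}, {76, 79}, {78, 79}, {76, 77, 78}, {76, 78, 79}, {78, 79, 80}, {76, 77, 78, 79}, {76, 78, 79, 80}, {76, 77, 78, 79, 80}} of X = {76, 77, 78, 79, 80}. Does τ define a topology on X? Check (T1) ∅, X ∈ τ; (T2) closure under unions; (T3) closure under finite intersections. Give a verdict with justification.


τ is NOT a topology on X.

Axiom (T1): ∅ ∈ τ? Yes; X ∈ τ? Yes.
Axiom (T2/T3): check pairwise unions and intersections of members of τ.
Counterexample for (T3): {76, 78} ∩ {76, 79} = {76} ∉ τ. Therefore τ is NOT a topology.


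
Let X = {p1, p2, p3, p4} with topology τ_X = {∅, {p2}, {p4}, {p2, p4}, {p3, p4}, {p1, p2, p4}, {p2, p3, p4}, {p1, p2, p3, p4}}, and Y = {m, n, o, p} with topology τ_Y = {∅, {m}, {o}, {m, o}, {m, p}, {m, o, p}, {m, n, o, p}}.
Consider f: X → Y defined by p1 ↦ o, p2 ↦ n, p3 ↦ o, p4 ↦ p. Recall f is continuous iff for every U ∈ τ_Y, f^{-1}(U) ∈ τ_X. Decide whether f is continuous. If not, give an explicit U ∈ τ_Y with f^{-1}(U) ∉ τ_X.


f is NOT continuous.

Compute f^{-1}(U) for each U ∈ τ_Y:
  U = ∅: f^{-1}(U) = ∅ ∈ τ_X ✓.
  U = {m}: f^{-1}(U) = ∅ ∈ τ_X ✓.
  U = {o}: f^{-1}(U) = {p1, p3} ∉ τ_X ✗.
  U = {m, o}: f^{-1}(U) = {p1, p3} ∉ τ_X ✗.
  U = {m, p}: f^{-1}(U) = {p4} ∈ τ_X ✓.
  U = {m, o, p}: f^{-1}(U) = {p1, p3, p4} ∉ τ_X ✗.
  U = {m, n, o, p}: f^{-1}(U) = {p1, p2, p3, p4} ∈ τ_X ✓.
Found U = {o} with f^{-1}(U) = {p1, p3} not in τ_X. Therefore f is NOT continuous.


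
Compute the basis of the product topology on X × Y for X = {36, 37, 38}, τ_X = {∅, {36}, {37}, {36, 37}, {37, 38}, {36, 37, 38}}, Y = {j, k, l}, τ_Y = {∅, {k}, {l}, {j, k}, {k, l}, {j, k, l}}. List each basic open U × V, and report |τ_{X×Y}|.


Basis B = {∅ × ∅, {36} × {k}, {36} × {l}, {37} × {k}, {37} × {l}, {36} × {j, k}, {36} × {k, l}, {36, 37} × {k}, {36, 37} × {l}, {37} × {j, k}, {37} × {k, l}, {37, 38} × {k}, {37, 38} × {l}, {36} × {j, k, l}, {36, 37, 38} × {k}, {36, 37, 38} × {l}, {37} × {j, k, l}, {36, 37} × {j, k}, {36, 37} × {k, l}, {37, 38} × {j, k}, {37, 38} × {k, l}, {36, 37} × {j, k, l}, {36, 37, 38} × {j, k}, {36, 37, 38} × {k, l}, {37, 38} × {j, k, l}, {36, 37, 38} × {j, k, l}}; |τ_{X×Y}| = 108.

Enumerate products U × V with U ∈ τ_X, V ∈ τ_Y (deduplicated):
  ∅ × ∅ = {} (∅)
  {36} × {k} = {(36,k)}
  {36} × {l} = {(36,l)}
  {37} × {k} = {(37,k)}
  {37} × {l} = {(37,l)}
  {36} × {j, k} = {(36,j), (36,k)}
  {36} × {k, l} = {(36,k), (36,l)}
  {36, 37} × {k} = {(36,k), (37,k)}
  {36, 37} × {l} = {(36,l), (37,l)}
  {37} × {j, k} = {(37,j), (37,k)}
  {37} × {k, l} = {(37,k), (37,l)}
  {37, 38} × {k} = {(37,k), (38,k)}
  {37, 38} × {l} = {(37,l), (38,l)}
  {36} × {j, k, l} = {(36,j), (36,k), (36,l)}
  {36, 37, 38} × {k} = {(36,k), (37,k), (38,k)}
  {36, 37, 38} × {l} = {(36,l), (37,l), (38,l)}
  {37} × {j, k, l} = {(37,j), (37,k), (37,l)}
  {36, 37} × {j, k} = {(36,j), (36,k), (37,j), (37,k)}
  {36, 37} × {k, l} = {(36,k), (36,l), (37,k), (37,l)}
  {37, 38} × {j, k} = {(37,j), (37,k), (38,j), (38,k)}
  {37, 38} × {k, l} = {(37,k), (37,l), (38,k), (38,l)}
  {36, 37} × {j, k, l} = {(36,j), (36,k), (36,l), (37,j), (37,k), (37,l)}
  {36, 37, 38} × {j, k} = {(36,j), (36,k), (37,j), (37,k), (38,j), (38,k)}
  {36, 37, 38} × {k, l} = {(36,k), (36,l), (37,k), (37,l), (38,k), (38,l)}
  {37, 38} × {j, k, l} = {(37,j), (37,k), (37,l), (38,j), (38,k), (38,l)}
  {36, 37, 38} × {j, k, l} = {(36,j), (36,k), (36,l), (37,j), (37,k), (37,l), (38,j), (38,k), (38,l)}
These 26 distinct sets form the basis B.
Close under arbitrary unions to get τ_{X×Y}; counting gives |τ_{X×Y}| = 108.


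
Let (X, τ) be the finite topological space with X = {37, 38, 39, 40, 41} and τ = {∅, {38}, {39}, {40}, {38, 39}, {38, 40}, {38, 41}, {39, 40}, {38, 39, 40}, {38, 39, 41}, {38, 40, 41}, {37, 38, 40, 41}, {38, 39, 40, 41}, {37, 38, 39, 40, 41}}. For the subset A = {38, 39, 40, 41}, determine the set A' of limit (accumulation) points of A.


A' = {37, 41}

For each x ∈ X, list the open sets U ∈ τ with x ∈ U, then check whether U ∩ (A ∖ {x}) ≠ ∅ for every such U.
  x = 37: opens ∋ x are {37, 38, 40, 41}, {37, 38, 39, 40, 41}; each meets A ∖ {37}, so x IS a limit point.
  x = 38: open {38} ∋ x has {38} ∩ (A ∖ {38}) = ∅, so x is NOT a limit point.
  x = 39: open {39} ∋ x has {39} ∩ (A ∖ {39}) = ∅, so x is NOT a limit point.
  x = 40: open {40} ∋ x has {40} ∩ (A ∖ {40}) = ∅, so x is NOT a limit point.
  x = 41: opens ∋ x are {38, 41}, {38, 39, 41}, {38, 40, 41}, {37, 38, 40, 41}, {38, 39, 40, 41}, {37, 38, 39, 40, 41}; each meets A ∖ {41}, so x IS a limit point.
Collecting: A' = {37, 41}.


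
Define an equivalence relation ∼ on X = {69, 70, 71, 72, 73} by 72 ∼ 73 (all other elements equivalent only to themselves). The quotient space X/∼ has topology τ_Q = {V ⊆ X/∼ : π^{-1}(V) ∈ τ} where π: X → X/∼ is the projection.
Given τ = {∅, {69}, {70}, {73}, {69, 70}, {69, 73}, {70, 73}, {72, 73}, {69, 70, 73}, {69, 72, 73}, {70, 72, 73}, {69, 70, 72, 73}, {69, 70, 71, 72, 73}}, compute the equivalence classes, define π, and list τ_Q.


X/∼ = {[69], [70], [71], [72=73]}; |τ_Q| = 9.

Equivalence classes: [69], [70], [71], [72=73].
Quotient map π: X → X/∼ sends 69 ↦ [69], 70 ↦ [70], 71 ↦ [71], 72 ↦ [72=73], 73 ↦ [72=73].
For each subset V ⊆ X/∼, compute π^{-1}(V) ⊆ X and check whether π^{-1}(V) ∈ τ. V is open in τ_Q iff π^{-1}(V) ∈ τ.
  V = {}: π^{-1}(V) = ∅ ∈ τ ✓.
  V = {[69]}: π^{-1}(V) = {69} ∈ τ ✓.
  V = {[70]}: π^{-1}(V) = {70} ∈ τ ✓.
  V = {[69], [70]}: π^{-1}(V) = {69, 70} ∈ τ ✓.
  V = {[71]}: π^{-1}(V) = {71} ∉ τ ✗.
  V = {[69], [71]}: π^{-1}(V) = {69, 71} ∉ τ ✗.
  V = {[70], [71]}: π^{-1}(V) = {70, 71} ∉ τ ✗.
  V = {[69], [70], [71]}: π^{-1}(V) = {69, 70, 71} ∉ τ ✗.
  V = {[72=73]}: π^{-1}(V) = {72, 73} ∈ τ ✓.
  V = {[69], [72=73]}: π^{-1}(V) = {69, 72, 73} ∈ τ ✓.
  V = {[70], [72=73]}: π^{-1}(V) = {70, 72, 73} ∈ τ ✓.
  V = {[69], [70], [72=73]}: π^{-1}(V) = {69, 70, 72, 73} ∈ τ ✓.
  V = {[71], [72=73]}: π^{-1}(V) = {71, 72, 73} ∉ τ ✗.
  V = {[69], [71], [72=73]}: π^{-1}(V) = {69, 71, 72, 73} ∉ τ ✗.
  V = {[70], [71], [72=73]}: π^{-1}(V) = {70, 71, 72, 73} ∉ τ ✗.
  V = {[69], [70], [71], [72=73]}: π^{-1}(V) = {69, 70, 71, 72, 73} ∈ τ ✓.
Open sets in the quotient: τ_Q = {{}, {[69]}, {[70]}, {[69], [70]}, {[72=73]}, {[69], [72=73]}, {[70], [72=73]}, {[69], [70], [72=73]}, {[69], [70], [71], [72=73]}} (9 elements).


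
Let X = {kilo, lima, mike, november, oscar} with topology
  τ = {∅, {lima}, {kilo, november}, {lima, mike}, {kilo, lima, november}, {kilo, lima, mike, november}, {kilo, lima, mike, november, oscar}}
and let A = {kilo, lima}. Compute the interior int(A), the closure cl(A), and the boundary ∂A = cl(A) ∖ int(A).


int(A) = {lima}, cl(A) = {kilo, lima, mike, november, oscar}, ∂A = {kilo, mike, november, oscar}.

Closed sets in (X, τ) are complements of opens:
  closed(X, τ) = {∅, {oscar}, {mike, oscar}, {kilo, november, oscar}, {lima, mike, oscar}, {kilo, mike, november, oscar}, {kilo, lima, mike, november, oscar}}.
int(A) = ⋃ {U ∈ τ : U ⊆ A}. Opens contained in A: ∅, {lima}.
Taking the union of these: int(A) = {lima}.
cl(A) = ⋂ {C closed : A ⊆ C}. Closed sets containing A: {kilo, lima, mike, november, oscar}.
Intersecting these: cl(A) = {kilo, lima, mike, november, oscar}.
∂A = cl(A) ∖ int(A) = {kilo, lima, mike, november, oscar} ∖ {lima} = {kilo, mike, november, oscar}.


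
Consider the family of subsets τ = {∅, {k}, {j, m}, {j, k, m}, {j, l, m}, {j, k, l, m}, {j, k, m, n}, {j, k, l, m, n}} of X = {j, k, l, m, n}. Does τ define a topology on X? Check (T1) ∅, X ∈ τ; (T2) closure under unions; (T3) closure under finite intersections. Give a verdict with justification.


τ IS a topology on X.

Axiom (T1): ∅ ∈ τ? Yes; X ∈ τ? Yes.
Axiom (T2/T3): check pairwise unions and intersections of members of τ.
All pairwise intersections and unions checked — each lies in τ. Therefore τ satisfies (T1), (T2), (T3): it IS a topology on X.


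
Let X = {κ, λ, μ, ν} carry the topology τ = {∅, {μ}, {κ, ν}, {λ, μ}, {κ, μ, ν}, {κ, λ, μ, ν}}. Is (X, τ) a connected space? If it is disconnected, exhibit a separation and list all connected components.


(X, τ) is disconnected; components = [{κ, ν}, {λ, μ}].

Find clopen sets (U ∈ τ with X ∖ U ∈ τ):
  U = ∅, X ∖ U = {κ, λ, μ, ν} — both open, so U is clopen.
  U = {κ, ν}, X ∖ U = {λ, μ} — both open, so U is clopen.
  U = {λ, μ}, X ∖ U = {κ, ν} — both open, so U is clopen.
  U = {κ, λ, μ, ν}, X ∖ U = ∅ — both open, so U is clopen.
Nontrivial clopen(s) exist: e.g. {κ, ν}. So (X, τ) is disconnected.
Compute connected components by grouping points that agree on all clopens:
  component: {κ, ν}
  component: {λ, μ}


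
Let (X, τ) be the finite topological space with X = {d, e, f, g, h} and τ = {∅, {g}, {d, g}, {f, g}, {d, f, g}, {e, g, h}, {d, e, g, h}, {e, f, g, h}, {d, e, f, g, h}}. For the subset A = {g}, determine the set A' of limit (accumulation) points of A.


A' = {d, e, f, h}

For each x ∈ X, list the open sets U ∈ τ with x ∈ U, then check whether U ∩ (A ∖ {x}) ≠ ∅ for every such U.
  x = d: opens ∋ x are {d, g}, {d, f, g}, {d, e, g, h}, {d, e, f, g, h}; each meets A ∖ {d}, so x IS a limit point.
  x = e: opens ∋ x are {e, g, h}, {d, e, g, h}, {e, f, g, h}, {d, e, f, g, h}; each meets A ∖ {e}, so x IS a limit point.
  x = f: opens ∋ x are {f, g}, {d, f, g}, {e, f, g, h}, {d, e, f, g, h}; each meets A ∖ {f}, so x IS a limit point.
  x = g: open {g} ∋ x has {g} ∩ (A ∖ {g}) = ∅, so x is NOT a limit point.
  x = h: opens ∋ x are {e, g, h}, {d, e, g, h}, {e, f, g, h}, {d, e, f, g, h}; each meets A ∖ {h}, so x IS a limit point.
Collecting: A' = {d, e, f, h}.


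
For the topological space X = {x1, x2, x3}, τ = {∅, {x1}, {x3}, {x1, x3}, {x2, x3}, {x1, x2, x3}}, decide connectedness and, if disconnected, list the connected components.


(X, τ) is disconnected; components = [{x1}, {x2, x3}].

Find clopen sets (U ∈ τ with X ∖ U ∈ τ):
  U = ∅, X ∖ U = {x1, x2, x3} — both open, so U is clopen.
  U = {x1}, X ∖ U = {x2, x3} — both open, so U is clopen.
  U = {x2, x3}, X ∖ U = {x1} — both open, so U is clopen.
  U = {x1, x2, x3}, X ∖ U = ∅ — both open, so U is clopen.
Nontrivial clopen(s) exist: e.g. {x2, x3}. So (X, τ) is disconnected.
Compute connected components by grouping points that agree on all clopens:
  component: {x1}
  component: {x2, x3}


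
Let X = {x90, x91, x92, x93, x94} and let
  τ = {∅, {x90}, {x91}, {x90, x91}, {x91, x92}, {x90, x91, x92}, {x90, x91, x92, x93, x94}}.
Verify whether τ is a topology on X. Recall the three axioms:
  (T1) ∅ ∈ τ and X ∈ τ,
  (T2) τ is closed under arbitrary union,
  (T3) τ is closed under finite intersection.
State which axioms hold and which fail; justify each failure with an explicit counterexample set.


τ IS a topology on X.

Axiom (T1): ∅ ∈ τ? Yes; X ∈ τ? Yes.
Axiom (T2/T3): check pairwise unions and intersections of members of τ.
All pairwise intersections and unions checked — each lies in τ. Therefore τ satisfies (T1), (T2), (T3): it IS a topology on X.


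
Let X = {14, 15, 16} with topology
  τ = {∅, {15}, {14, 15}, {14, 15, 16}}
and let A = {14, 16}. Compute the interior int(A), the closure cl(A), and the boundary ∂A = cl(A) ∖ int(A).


int(A) = ∅, cl(A) = {14, 16}, ∂A = {14, 16}.

Closed sets in (X, τ) are complements of opens:
  closed(X, τ) = {∅, {16}, {14, 16}, {14, 15, 16}}.
int(A) = ⋃ {U ∈ τ : U ⊆ A}. Opens contained in A: ∅.
Taking the union of these: int(A) = ∅.
cl(A) = ⋂ {C closed : A ⊆ C}. Closed sets containing A: {14, 16}, {14, 15, 16}.
Intersecting these: cl(A) = {14, 16}.
∂A = cl(A) ∖ int(A) = {14, 16} ∖ ∅ = {14, 16}.


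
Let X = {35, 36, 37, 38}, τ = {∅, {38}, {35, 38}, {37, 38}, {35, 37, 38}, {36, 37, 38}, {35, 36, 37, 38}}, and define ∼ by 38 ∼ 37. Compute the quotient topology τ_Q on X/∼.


X/∼ = {[35], [36], [37=38]}; |τ_Q| = 5.

Equivalence classes: [35], [36], [37=38].
Quotient map π: X → X/∼ sends 35 ↦ [35], 36 ↦ [36], 37 ↦ [37=38], 38 ↦ [37=38].
For each subset V ⊆ X/∼, compute π^{-1}(V) ⊆ X and check whether π^{-1}(V) ∈ τ. V is open in τ_Q iff π^{-1}(V) ∈ τ.
  V = {}: π^{-1}(V) = ∅ ∈ τ ✓.
  V = {[35]}: π^{-1}(V) = {35} ∉ τ ✗.
  V = {[36]}: π^{-1}(V) = {36} ∉ τ ✗.
  V = {[35], [36]}: π^{-1}(V) = {35, 36} ∉ τ ✗.
  V = {[37=38]}: π^{-1}(V) = {37, 38} ∈ τ ✓.
  V = {[35], [37=38]}: π^{-1}(V) = {35, 37, 38} ∈ τ ✓.
  V = {[36], [37=38]}: π^{-1}(V) = {36, 37, 38} ∈ τ ✓.
  V = {[35], [36], [37=38]}: π^{-1}(V) = {35, 36, 37, 38} ∈ τ ✓.
Open sets in the quotient: τ_Q = {{}, {[37=38]}, {[35], [37=38]}, {[36], [37=38]}, {[35], [36], [37=38]}} (5 elements).


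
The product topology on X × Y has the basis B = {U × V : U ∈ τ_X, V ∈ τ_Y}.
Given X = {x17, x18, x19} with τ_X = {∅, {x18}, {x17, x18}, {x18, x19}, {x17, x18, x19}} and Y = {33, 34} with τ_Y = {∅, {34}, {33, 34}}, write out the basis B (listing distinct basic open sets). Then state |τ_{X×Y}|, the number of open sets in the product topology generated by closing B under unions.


Basis B = {∅ × ∅, {x18} × {34}, {x17, x18} × {34}, {x18} × {33, 34}, {x18, x19} × {34}, {x17, x18, x19} × {34}, {x17, x18} × {33, 34}, {x18, x19} × {33, 34}, {x17, x18, x19} × {33, 34}}; |τ_{X×Y}| = 14.

Enumerate products U × V with U ∈ τ_X, V ∈ τ_Y (deduplicated):
  ∅ × ∅ = {} (∅)
  {x18} × {34} = {(x18,34)}
  {x17, x18} × {34} = {(x17,34), (x18,34)}
  {x18} × {33, 34} = {(x18,33), (x18,34)}
  {x18, x19} × {34} = {(x18,34), (x19,34)}
  {x17, x18, x19} × {34} = {(x17,34), (x18,34), (x19,34)}
  {x17, x18} × {33, 34} = {(x17,33), (x17,34), (x18,33), (x18,34)}
  {x18, x19} × {33, 34} = {(x18,33), (x18,34), (x19,33), (x19,34)}
  {x17, x18, x19} × {33, 34} = {(x17,33), (x17,34), (x18,33), (x18,34), (x19,33), (x19,34)}
These 9 distinct sets form the basis B.
Close under arbitrary unions to get τ_{X×Y}; counting gives |τ_{X×Y}| = 14.


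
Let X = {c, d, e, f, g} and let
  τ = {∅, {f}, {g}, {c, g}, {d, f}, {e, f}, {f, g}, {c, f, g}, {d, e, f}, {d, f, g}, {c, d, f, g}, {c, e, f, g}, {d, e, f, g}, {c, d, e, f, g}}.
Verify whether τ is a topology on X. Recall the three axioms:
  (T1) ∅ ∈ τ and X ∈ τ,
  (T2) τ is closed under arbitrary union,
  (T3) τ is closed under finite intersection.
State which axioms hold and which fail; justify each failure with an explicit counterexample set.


τ is NOT a topology on X.

Axiom (T1): ∅ ∈ τ? Yes; X ∈ τ? Yes.
Axiom (T2/T3): check pairwise unions and intersections of members of τ.
Counterexample for (T2): {g} ∪ {e, f} = {e, f, g} ∉ τ. Therefore τ is NOT a topology.


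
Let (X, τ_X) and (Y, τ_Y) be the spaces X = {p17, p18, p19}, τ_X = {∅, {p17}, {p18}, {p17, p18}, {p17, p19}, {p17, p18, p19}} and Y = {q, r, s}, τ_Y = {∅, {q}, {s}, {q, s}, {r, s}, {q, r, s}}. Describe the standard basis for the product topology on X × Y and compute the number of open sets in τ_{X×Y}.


Basis B = {∅ × ∅, {p17} × {q}, {p17} × {s}, {p18} × {q}, {p18} × {s}, {p17} × {q, s}, {p17, p18} × {q}, {p17, p19} × {q}, {p17} × {r, s}, {p17, p18} × {s}, {p17, p19} × {s}, {p18} × {q, s}, {p18} × {r, s}, {p17} × {q, r, s}, {p17, p18, p19} × {q}, {p17, p18, p19} × {s}, {p18} × {q, r, s}, {p17, p18} × {q, s}, {p17, p19} × {q, s}, {p17, p18} × {r, s}, {p17, p19} × {r, s}, {p17, p18} × {q, r, s}, {p17, p19} × {q, r, s}, {p17, p18, p19} × {q, s}, {p17, p18, p19} × {r, s}, {p17, p18, p19} × {q, r, s}}; |τ_{X×Y}| = 108.

Enumerate products U × V with U ∈ τ_X, V ∈ τ_Y (deduplicated):
  ∅ × ∅ = {} (∅)
  {p17} × {q} = {(p17,q)}
  {p17} × {s} = {(p17,s)}
  {p18} × {q} = {(p18,q)}
  {p18} × {s} = {(p18,s)}
  {p17} × {q, s} = {(p17,q), (p17,s)}
  {p17, p18} × {q} = {(p17,q), (p18,q)}
  {p17, p19} × {q} = {(p17,q), (p19,q)}
  {p17} × {r, s} = {(p17,r), (p17,s)}
  {p17, p18} × {s} = {(p17,s), (p18,s)}
  {p17, p19} × {s} = {(p17,s), (p19,s)}
  {p18} × {q, s} = {(p18,q), (p18,s)}
  {p18} × {r, s} = {(p18,r), (p18,s)}
  {p17} × {q, r, s} = {(p17,q), (p17,r), (p17,s)}
  {p17, p18, p19} × {q} = {(p17,q), (p18,q), (p19,q)}
  {p17, p18, p19} × {s} = {(p17,s), (p18,s), (p19,s)}
  {p18} × {q, r, s} = {(p18,q), (p18,r), (p18,s)}
  {p17, p18} × {q, s} = {(p17,q), (p17,s), (p18,q), (p18,s)}
  {p17, p19} × {q, s} = {(p17,q), (p17,s), (p19,q), (p19,s)}
  {p17, p18} × {r, s} = {(p17,r), (p17,s), (p18,r), (p18,s)}
  {p17, p19} × {r, s} = {(p17,r), (p17,s), (p19,r), (p19,s)}
  {p17, p18} × {q, r, s} = {(p17,q), (p17,r), (p17,s), (p18,q), (p18,r), (p18,s)}
  {p17, p19} × {q, r, s} = {(p17,q), (p17,r), (p17,s), (p19,q), (p19,r), (p19,s)}
  {p17, p18, p19} × {q, s} = {(p17,q), (p17,s), (p18,q), (p18,s), (p19,q), (p19,s)}
  {p17, p18, p19} × {r, s} = {(p17,r), (p17,s), (p18,r), (p18,s), (p19,r), (p19,s)}
  {p17, p18, p19} × {q, r, s} = {(p17,q), (p17,r), (p17,s), (p18,q), (p18,r), (p18,s), (p19,q), (p19,r), (p19,s)}
These 26 distinct sets form the basis B.
Close under arbitrary unions to get τ_{X×Y}; counting gives |τ_{X×Y}| = 108.


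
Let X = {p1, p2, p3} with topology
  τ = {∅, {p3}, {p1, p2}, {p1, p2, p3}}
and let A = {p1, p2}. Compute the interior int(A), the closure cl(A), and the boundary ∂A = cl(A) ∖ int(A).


int(A) = {p1, p2}, cl(A) = {p1, p2}, ∂A = ∅.

Closed sets in (X, τ) are complements of opens:
  closed(X, τ) = {∅, {p3}, {p1, p2}, {p1, p2, p3}}.
int(A) = ⋃ {U ∈ τ : U ⊆ A}. Opens contained in A: ∅, {p1, p2}.
Taking the union of these: int(A) = {p1, p2}.
cl(A) = ⋂ {C closed : A ⊆ C}. Closed sets containing A: {p1, p2}, {p1, p2, p3}.
Intersecting these: cl(A) = {p1, p2}.
∂A = cl(A) ∖ int(A) = {p1, p2} ∖ {p1, p2} = ∅.


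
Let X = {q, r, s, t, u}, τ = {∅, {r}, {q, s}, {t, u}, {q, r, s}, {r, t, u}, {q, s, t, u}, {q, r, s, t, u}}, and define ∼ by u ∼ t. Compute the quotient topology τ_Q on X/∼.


X/∼ = {[q], [r], [s], [t=u]}; |τ_Q| = 8.

Equivalence classes: [q], [r], [s], [t=u].
Quotient map π: X → X/∼ sends q ↦ [q], r ↦ [r], s ↦ [s], t ↦ [t=u], u ↦ [t=u].
For each subset V ⊆ X/∼, compute π^{-1}(V) ⊆ X and check whether π^{-1}(V) ∈ τ. V is open in τ_Q iff π^{-1}(V) ∈ τ.
  V = {}: π^{-1}(V) = ∅ ∈ τ ✓.
  V = {[q]}: π^{-1}(V) = {q} ∉ τ ✗.
  V = {[r]}: π^{-1}(V) = {r} ∈ τ ✓.
  V = {[q], [r]}: π^{-1}(V) = {q, r} ∉ τ ✗.
  V = {[s]}: π^{-1}(V) = {s} ∉ τ ✗.
  V = {[q], [s]}: π^{-1}(V) = {q, s} ∈ τ ✓.
  V = {[r], [s]}: π^{-1}(V) = {r, s} ∉ τ ✗.
  V = {[q], [r], [s]}: π^{-1}(V) = {q, r, s} ∈ τ ✓.
  V = {[t=u]}: π^{-1}(V) = {t, u} ∈ τ ✓.
  V = {[q], [t=u]}: π^{-1}(V) = {q, t, u} ∉ τ ✗.
  V = {[r], [t=u]}: π^{-1}(V) = {r, t, u} ∈ τ ✓.
  V = {[q], [r], [t=u]}: π^{-1}(V) = {q, r, t, u} ∉ τ ✗.
  V = {[s], [t=u]}: π^{-1}(V) = {s, t, u} ∉ τ ✗.
  V = {[q], [s], [t=u]}: π^{-1}(V) = {q, s, t, u} ∈ τ ✓.
  V = {[r], [s], [t=u]}: π^{-1}(V) = {r, s, t, u} ∉ τ ✗.
  V = {[q], [r], [s], [t=u]}: π^{-1}(V) = {q, r, s, t, u} ∈ τ ✓.
Open sets in the quotient: τ_Q = {{}, {[r]}, {[q], [s]}, {[q], [r], [s]}, {[t=u]}, {[r], [t=u]}, {[q], [s], [t=u]}, {[q], [r], [s], [t=u]}} (8 elements).


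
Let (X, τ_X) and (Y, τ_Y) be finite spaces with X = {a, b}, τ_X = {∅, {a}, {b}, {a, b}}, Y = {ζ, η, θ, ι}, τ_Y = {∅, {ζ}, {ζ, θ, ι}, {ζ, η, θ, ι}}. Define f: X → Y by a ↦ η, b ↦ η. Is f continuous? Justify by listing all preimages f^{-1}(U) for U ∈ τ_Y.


f IS continuous.

Compute f^{-1}(U) for each U ∈ τ_Y:
  U = ∅: f^{-1}(U) = ∅ ∈ τ_X ✓.
  U = {ζ}: f^{-1}(U) = ∅ ∈ τ_X ✓.
  U = {ζ, θ, ι}: f^{-1}(U) = ∅ ∈ τ_X ✓.
  U = {ζ, η, θ, ι}: f^{-1}(U) = {a, b} ∈ τ_X ✓.
Every preimage lies in τ_X, so f IS continuous.


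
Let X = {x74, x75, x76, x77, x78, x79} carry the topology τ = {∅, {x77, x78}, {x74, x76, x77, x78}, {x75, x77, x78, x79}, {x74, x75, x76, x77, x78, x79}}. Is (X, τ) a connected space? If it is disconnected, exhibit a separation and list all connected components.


(X, τ) is connected.

Find clopen sets (U ∈ τ with X ∖ U ∈ τ):
  U = ∅, X ∖ U = {x74, x75, x76, x77, x78, x79} — both open, so U is clopen.
  U = {x74, x75, x76, x77, x78, x79}, X ∖ U = ∅ — both open, so U is clopen.
Only trivial clopens (∅ and X) exist, so (X, τ) is connected.
Compute connected components by grouping points that agree on all clopens:
  component: {x74, x75, x76, x77, x78, x79}


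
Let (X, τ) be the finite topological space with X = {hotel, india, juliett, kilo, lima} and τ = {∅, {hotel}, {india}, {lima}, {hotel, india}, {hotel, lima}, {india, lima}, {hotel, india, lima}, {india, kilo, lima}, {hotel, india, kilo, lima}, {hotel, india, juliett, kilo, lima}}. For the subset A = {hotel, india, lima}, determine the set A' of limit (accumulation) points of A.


A' = {juliett, kilo}

For each x ∈ X, list the open sets U ∈ τ with x ∈ U, then check whether U ∩ (A ∖ {x}) ≠ ∅ for every such U.
  x = hotel: open {hotel} ∋ x has {hotel} ∩ (A ∖ {hotel}) = ∅, so x is NOT a limit point.
  x = india: open {india} ∋ x has {india} ∩ (A ∖ {india}) = ∅, so x is NOT a limit point.
  x = juliett: opens ∋ x are {hotel, india, juliett, kilo, lima}; each meets A ∖ {juliett}, so x IS a limit point.
  x = kilo: opens ∋ x are {india, kilo, lima}, {hotel, india, kilo, lima}, {hotel, india, juliett, kilo, lima}; each meets A ∖ {kilo}, so x IS a limit point.
  x = lima: open {lima} ∋ x has {lima} ∩ (A ∖ {lima}) = ∅, so x is NOT a limit point.
Collecting: A' = {juliett, kilo}.


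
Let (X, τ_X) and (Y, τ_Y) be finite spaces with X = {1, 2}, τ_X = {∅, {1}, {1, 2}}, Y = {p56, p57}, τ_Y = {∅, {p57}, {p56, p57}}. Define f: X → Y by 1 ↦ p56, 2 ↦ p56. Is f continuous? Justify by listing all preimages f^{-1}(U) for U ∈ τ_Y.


f IS continuous.

Compute f^{-1}(U) for each U ∈ τ_Y:
  U = ∅: f^{-1}(U) = ∅ ∈ τ_X ✓.
  U = {p57}: f^{-1}(U) = ∅ ∈ τ_X ✓.
  U = {p56, p57}: f^{-1}(U) = {1, 2} ∈ τ_X ✓.
Every preimage lies in τ_X, so f IS continuous.


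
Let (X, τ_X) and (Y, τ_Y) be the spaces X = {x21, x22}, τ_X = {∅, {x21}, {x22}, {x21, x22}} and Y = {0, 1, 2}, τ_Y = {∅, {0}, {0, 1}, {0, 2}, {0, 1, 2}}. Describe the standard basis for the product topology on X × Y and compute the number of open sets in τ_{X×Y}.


Basis B = {∅ × ∅, {x21} × {0}, {x22} × {0}, {x21} × {0, 1}, {x21} × {0, 2}, {x21, x22} × {0}, {x22} × {0, 1}, {x22} × {0, 2}, {x21} × {0, 1, 2}, {x22} × {0, 1, 2}, {x21, x22} × {0, 1}, {x21, x22} × {0, 2}, {x21, x22} × {0, 1, 2}}; |τ_{X×Y}| = 25.

Enumerate products U × V with U ∈ τ_X, V ∈ τ_Y (deduplicated):
  ∅ × ∅ = {} (∅)
  {x21} × {0} = {(x21,0)}
  {x22} × {0} = {(x22,0)}
  {x21} × {0, 1} = {(x21,0), (x21,1)}
  {x21} × {0, 2} = {(x21,0), (x21,2)}
  {x21, x22} × {0} = {(x21,0), (x22,0)}
  {x22} × {0, 1} = {(x22,0), (x22,1)}
  {x22} × {0, 2} = {(x22,0), (x22,2)}
  {x21} × {0, 1, 2} = {(x21,0), (x21,1), (x21,2)}
  {x22} × {0, 1, 2} = {(x22,0), (x22,1), (x22,2)}
  {x21, x22} × {0, 1} = {(x21,0), (x21,1), (x22,0), (x22,1)}
  {x21, x22} × {0, 2} = {(x21,0), (x21,2), (x22,0), (x22,2)}
  {x21, x22} × {0, 1, 2} = {(x21,0), (x21,1), (x21,2), (x22,0), (x22,1), (x22,2)}
These 13 distinct sets form the basis B.
Close under arbitrary unions to get τ_{X×Y}; counting gives |τ_{X×Y}| = 25.


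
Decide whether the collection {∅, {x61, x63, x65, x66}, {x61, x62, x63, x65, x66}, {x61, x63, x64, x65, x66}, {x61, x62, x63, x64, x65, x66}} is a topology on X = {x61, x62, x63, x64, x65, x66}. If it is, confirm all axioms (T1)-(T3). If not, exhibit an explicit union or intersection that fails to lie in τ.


τ IS a topology on X.

Axiom (T1): ∅ ∈ τ? Yes; X ∈ τ? Yes.
Axiom (T2/T3): check pairwise unions and intersections of members of τ.
All pairwise intersections and unions checked — each lies in τ. Therefore τ satisfies (T1), (T2), (T3): it IS a topology on X.


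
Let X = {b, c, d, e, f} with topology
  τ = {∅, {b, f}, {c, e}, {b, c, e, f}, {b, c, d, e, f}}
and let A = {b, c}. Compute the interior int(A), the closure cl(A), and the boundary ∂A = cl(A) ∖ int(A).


int(A) = ∅, cl(A) = {b, c, d, e, f}, ∂A = {b, c, d, e, f}.

Closed sets in (X, τ) are complements of opens:
  closed(X, τ) = {∅, {d}, {b, d, f}, {c, d, e}, {b, c, d, e, f}}.
int(A) = ⋃ {U ∈ τ : U ⊆ A}. Opens contained in A: ∅.
Taking the union of these: int(A) = ∅.
cl(A) = ⋂ {C closed : A ⊆ C}. Closed sets containing A: {b, c, d, e, f}.
Intersecting these: cl(A) = {b, c, d, e, f}.
∂A = cl(A) ∖ int(A) = {b, c, d, e, f} ∖ ∅ = {b, c, d, e, f}.


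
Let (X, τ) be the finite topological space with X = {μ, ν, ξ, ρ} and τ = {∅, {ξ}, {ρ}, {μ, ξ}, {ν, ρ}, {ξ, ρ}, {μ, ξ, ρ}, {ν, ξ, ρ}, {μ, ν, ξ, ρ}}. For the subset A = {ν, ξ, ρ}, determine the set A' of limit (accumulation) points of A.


A' = {μ, ν}

For each x ∈ X, list the open sets U ∈ τ with x ∈ U, then check whether U ∩ (A ∖ {x}) ≠ ∅ for every such U.
  x = μ: opens ∋ x are {μ, ξ}, {μ, ξ, ρ}, {μ, ν, ξ, ρ}; each meets A ∖ {μ}, so x IS a limit point.
  x = ν: opens ∋ x are {ν, ρ}, {ν, ξ, ρ}, {μ, ν, ξ, ρ}; each meets A ∖ {ν}, so x IS a limit point.
  x = ξ: open {ξ} ∋ x has {ξ} ∩ (A ∖ {ξ}) = ∅, so x is NOT a limit point.
  x = ρ: open {ρ} ∋ x has {ρ} ∩ (A ∖ {ρ}) = ∅, so x is NOT a limit point.
Collecting: A' = {μ, ν}.


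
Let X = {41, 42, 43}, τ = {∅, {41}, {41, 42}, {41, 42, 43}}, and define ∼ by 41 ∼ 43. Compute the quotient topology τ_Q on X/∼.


X/∼ = {[41=43], [42]}; |τ_Q| = 2.

Equivalence classes: [41=43], [42].
Quotient map π: X → X/∼ sends 41 ↦ [41=43], 42 ↦ [42], 43 ↦ [41=43].
For each subset V ⊆ X/∼, compute π^{-1}(V) ⊆ X and check whether π^{-1}(V) ∈ τ. V is open in τ_Q iff π^{-1}(V) ∈ τ.
  V = {}: π^{-1}(V) = ∅ ∈ τ ✓.
  V = {[41=43]}: π^{-1}(V) = {41, 43} ∉ τ ✗.
  V = {[42]}: π^{-1}(V) = {42} ∉ τ ✗.
  V = {[41=43], [42]}: π^{-1}(V) = {41, 42, 43} ∈ τ ✓.
Open sets in the quotient: τ_Q = {{}, {[41=43], [42]}} (2 elements).


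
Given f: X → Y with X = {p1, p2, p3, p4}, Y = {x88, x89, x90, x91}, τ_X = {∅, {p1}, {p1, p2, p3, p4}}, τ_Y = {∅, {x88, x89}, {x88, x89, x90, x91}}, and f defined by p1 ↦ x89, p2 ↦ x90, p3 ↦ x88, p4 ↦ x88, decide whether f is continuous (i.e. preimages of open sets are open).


f is NOT continuous.

Compute f^{-1}(U) for each U ∈ τ_Y:
  U = ∅: f^{-1}(U) = ∅ ∈ τ_X ✓.
  U = {x88, x89}: f^{-1}(U) = {p1, p3, p4} ∉ τ_X ✗.
  U = {x88, x89, x90, x91}: f^{-1}(U) = {p1, p2, p3, p4} ∈ τ_X ✓.
Found U = {x88, x89} with f^{-1}(U) = {p1, p3, p4} not in τ_X. Therefore f is NOT continuous.


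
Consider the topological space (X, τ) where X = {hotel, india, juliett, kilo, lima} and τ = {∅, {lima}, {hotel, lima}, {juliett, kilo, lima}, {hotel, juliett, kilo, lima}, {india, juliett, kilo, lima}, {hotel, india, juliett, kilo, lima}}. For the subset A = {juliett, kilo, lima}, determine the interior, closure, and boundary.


int(A) = {juliett, kilo, lima}, cl(A) = {hotel, india, juliett, kilo, lima}, ∂A = {hotel, india}.

Closed sets in (X, τ) are complements of opens:
  closed(X, τ) = {∅, {hotel}, {india}, {hotel, india}, {india, juliett, kilo}, {hotel, india, juliett, kilo}, {hotel, india, juliett, kilo, lima}}.
int(A) = ⋃ {U ∈ τ : U ⊆ A}. Opens contained in A: ∅, {lima}, {juliett, kilo, lima}.
Taking the union of these: int(A) = {juliett, kilo, lima}.
cl(A) = ⋂ {C closed : A ⊆ C}. Closed sets containing A: {hotel, india, juliett, kilo, lima}.
Intersecting these: cl(A) = {hotel, india, juliett, kilo, lima}.
∂A = cl(A) ∖ int(A) = {hotel, india, juliett, kilo, lima} ∖ {juliett, kilo, lima} = {hotel, india}.
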